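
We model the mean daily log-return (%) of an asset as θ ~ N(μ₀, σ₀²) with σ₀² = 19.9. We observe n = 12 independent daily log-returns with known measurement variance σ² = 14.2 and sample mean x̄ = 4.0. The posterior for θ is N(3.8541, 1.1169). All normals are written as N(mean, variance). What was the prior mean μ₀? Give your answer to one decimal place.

With known observation variance, the Normal–Normal posterior has precision τ_n = τ₀ + n/σ² and mean μ_n = (τ₀μ₀ + (n/σ²)x̄)/τ_n.
Here τ₀ = 1/19.9 = 0.050251 and τ_data = 12/14.2 = 0.845070, so τ_n = 0.895321.
Rearranging for μ₀: μ₀ = (μ_n·τ_n − τ_data·x̄)/τ₀ = (3.8541·0.895321 − 0.845070·4.0) / 0.050251 = 0.070377/0.050251 ≈ 1.4.

μ₀ = 1.4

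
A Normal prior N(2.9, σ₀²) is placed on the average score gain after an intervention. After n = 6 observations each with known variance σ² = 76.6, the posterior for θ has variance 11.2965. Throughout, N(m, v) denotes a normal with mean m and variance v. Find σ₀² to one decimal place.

σ₀² = 98.1

For the Normal–Normal model with known σ², precisions add: τ_n = τ₀ + n/σ².
So 1/σ₀² = 1/11.2965 − 6/76.6 = 0.088523 − 0.078329 = 0.010194.
Hence σ₀² = 1/0.010194 ≈ 98.1.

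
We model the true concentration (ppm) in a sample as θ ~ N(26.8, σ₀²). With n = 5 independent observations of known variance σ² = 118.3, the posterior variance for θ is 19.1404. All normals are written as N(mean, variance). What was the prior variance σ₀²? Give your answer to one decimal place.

Posterior precision equals prior precision plus data precision: 1/σ_n² = 1/σ₀² + n/σ².
So 1/σ₀² = 1/19.1404 − 5/118.3 = 0.052246 − 0.042265 = 0.009981.
Hence σ₀² = 1/0.009981 ≈ 100.2.

σ₀² = 100.2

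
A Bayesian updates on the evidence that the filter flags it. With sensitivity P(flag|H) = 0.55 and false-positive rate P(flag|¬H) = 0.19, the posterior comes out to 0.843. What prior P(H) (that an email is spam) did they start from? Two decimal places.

Bayes' rule in odds form gives O(H|E) = O(H)·[P(E|H)/P(E|¬H)], hence O(H) = O(H|E)/LR.
Posterior odds = 0.843/(1−0.843) = 5.3694. LR = 0.55/0.19 = 2.8947.
Prior odds = 5.3694/2.8947 = 1.8549, so P(H) = 1.8549/(1+1.8549) ≈ 0.65.

P(H) = 0.65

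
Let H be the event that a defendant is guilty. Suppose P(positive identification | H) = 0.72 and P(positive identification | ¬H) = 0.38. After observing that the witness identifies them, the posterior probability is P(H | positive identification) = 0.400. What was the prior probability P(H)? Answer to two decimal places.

P(H) = 0.26

In odds form, posterior odds = prior odds × likelihood ratio, so prior odds = posterior odds ÷ LR.
Posterior odds = 0.400/(1−0.400) = 0.6667. LR = 0.72/0.38 = 1.8947.
Prior odds = 0.6667/1.8947 = 0.3519, so P(H) = 0.3519/(1+0.3519) ≈ 0.26.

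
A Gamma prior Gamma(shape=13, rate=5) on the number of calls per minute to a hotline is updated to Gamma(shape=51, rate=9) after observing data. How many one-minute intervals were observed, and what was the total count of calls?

n = 4 one-minute intervals with total 38 calls

Gamma–Poisson conjugacy: posterior shape = α + Σxᵢ, posterior rate = β + n.
Matching: Σxᵢ = 51 − 13 = 38 and n = 9 − 5 = 4.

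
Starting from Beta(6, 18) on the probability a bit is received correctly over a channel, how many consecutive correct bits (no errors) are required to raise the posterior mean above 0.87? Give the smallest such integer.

k = 115

After k correct bits and 0 errors the posterior is Beta(6+k, 18), with mean (6+k)/(6+18+k).
Set (6+k)/(24+k) > 0.87 and solve: k > (0.87·24 − 6)/(1 − 0.87) = 114.462.
The smallest integer exceeding 114.462 is 115, and checking k=115: (121)/(139) = 0.8705 > 0.87.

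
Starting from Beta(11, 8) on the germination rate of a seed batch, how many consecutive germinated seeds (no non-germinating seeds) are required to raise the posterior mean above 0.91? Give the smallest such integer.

k = 70

After k germinated seeds and 0 non-germinating seeds the posterior is Beta(11+k, 8), with mean (11+k)/(11+8+k).
Set (11+k)/(19+k) > 0.91 and solve: k > (0.91·19 − 11)/(1 − 0.91) = 69.889.
The smallest integer exceeding 69.889 is 70.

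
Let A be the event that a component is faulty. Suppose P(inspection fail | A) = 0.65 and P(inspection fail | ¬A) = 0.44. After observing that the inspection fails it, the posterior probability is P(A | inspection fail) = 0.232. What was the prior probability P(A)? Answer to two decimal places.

Bayes' rule in odds form gives O(A|E) = O(A)·[P(E|A)/P(E|¬A)], hence O(A) = O(A|E)/LR.
Posterior odds = 0.232/(1−0.232) = 0.3021. LR = 0.65/0.44 = 1.4773.
Prior odds = 0.3021/1.4773 = 0.2045, so P(A) = 0.2045/(1+0.2045) ≈ 0.17.

P(A) = 0.17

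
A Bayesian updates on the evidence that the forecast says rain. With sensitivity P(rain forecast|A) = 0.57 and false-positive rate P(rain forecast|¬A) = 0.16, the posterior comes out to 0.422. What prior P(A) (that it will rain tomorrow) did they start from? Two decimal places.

In odds form, posterior odds = prior odds × likelihood ratio, so prior odds = posterior odds ÷ LR.
Posterior odds = 0.422/(1−0.422) = 0.7301. LR = 0.57/0.16 = 3.5625.
Prior odds = 0.7301/3.5625 = 0.2049, so P(A) = 0.2049/(1+0.2049) ≈ 0.17.

P(A) = 0.17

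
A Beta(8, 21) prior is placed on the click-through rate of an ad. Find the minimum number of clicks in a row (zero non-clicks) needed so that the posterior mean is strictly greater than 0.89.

k = 162

After k clicks and 0 non-clicks the posterior is Beta(8+k, 21), with mean (8+k)/(8+21+k).
Set (8+k)/(29+k) > 0.89 and solve: k > (0.89·29 − 8)/(1 − 0.89) = 161.909.
The smallest integer exceeding 161.909 is 162.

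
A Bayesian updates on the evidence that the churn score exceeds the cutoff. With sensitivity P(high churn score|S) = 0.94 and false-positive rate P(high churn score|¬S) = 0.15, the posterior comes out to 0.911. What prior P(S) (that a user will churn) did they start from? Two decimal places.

P(S) = 0.62

In odds form, posterior odds = prior odds × likelihood ratio, so prior odds = posterior odds ÷ LR.
Posterior odds = 0.911/(1−0.911) = 10.2360. LR = 0.94/0.15 = 6.2667.
Prior odds = 10.2360/6.2667 = 1.6334, so P(S) = 1.6334/(1+1.6334) ≈ 0.62.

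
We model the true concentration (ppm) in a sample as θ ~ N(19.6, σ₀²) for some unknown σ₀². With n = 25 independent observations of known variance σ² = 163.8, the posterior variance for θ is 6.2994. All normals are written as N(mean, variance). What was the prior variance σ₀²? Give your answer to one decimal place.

Posterior precision equals prior precision plus data precision: 1/σ_n² = 1/σ₀² + n/σ².
So 1/σ₀² = 1/6.2994 − 25/163.8 = 0.158745 − 0.152625 = 0.006120.
Hence σ₀² = 1/0.006120 ≈ 163.4.

σ₀² = 163.4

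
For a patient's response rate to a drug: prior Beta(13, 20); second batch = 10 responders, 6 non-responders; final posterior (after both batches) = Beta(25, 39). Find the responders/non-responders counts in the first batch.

2 responders and 13 non-responders

Sequential conjugate updates are equivalent to a single update on the pooled data, so total successes = posterior α − prior α and total failures = posterior β − prior β.
Total across both batches: 25−13=12 responders, 39−20=19 non-responders.
Subtract the second batch: 12−10=2 responders and 19−6=13 non-responders.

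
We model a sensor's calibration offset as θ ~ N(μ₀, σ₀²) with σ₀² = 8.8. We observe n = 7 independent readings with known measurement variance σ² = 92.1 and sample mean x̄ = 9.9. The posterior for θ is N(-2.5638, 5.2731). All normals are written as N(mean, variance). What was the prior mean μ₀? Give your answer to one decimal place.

The posterior mean is a precision-weighted average: μ_n = (τ₀μ₀ + τ_data·x̄)/(τ₀+τ_data), with τ₀=1/σ₀² and τ_data=n/σ².
Here τ₀ = 1/8.8 = 0.113636 and τ_data = 7/92.1 = 0.076004, so τ_n = 0.189640.
Rearranging for μ₀: μ₀ = (μ_n·τ_n − τ_data·x̄)/τ₀ = (-2.5638·0.189640 − 0.076004·9.9) / 0.113636 = -1.238639/0.113636 ≈ -10.9.

μ₀ = -10.9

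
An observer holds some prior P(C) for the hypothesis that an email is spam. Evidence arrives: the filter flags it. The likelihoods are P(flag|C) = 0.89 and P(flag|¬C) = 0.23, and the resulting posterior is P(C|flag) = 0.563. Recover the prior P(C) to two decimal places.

Bayes' rule in odds form gives O(C|E) = O(C)·[P(E|C)/P(E|¬C)], hence O(C) = O(C|E)/LR.
Posterior odds = 0.563/(1−0.563) = 1.2883. LR = 0.89/0.23 = 3.8696.
Prior odds = 1.2883/3.8696 = 0.3329, so P(C) = 0.3329/(1+0.3329) ≈ 0.25.

P(C) = 0.25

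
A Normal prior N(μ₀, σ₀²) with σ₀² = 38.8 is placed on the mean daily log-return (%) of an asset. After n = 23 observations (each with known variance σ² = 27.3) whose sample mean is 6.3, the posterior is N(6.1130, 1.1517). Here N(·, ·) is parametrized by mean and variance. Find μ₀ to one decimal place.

With known observation variance, the Normal–Normal posterior has precision τ_n = τ₀ + n/σ² and mean μ_n = (τ₀μ₀ + (n/σ²)x̄)/τ_n.
Here τ₀ = 1/38.8 = 0.025773 and τ_data = 23/27.3 = 0.842491, so τ_n = 0.868264.
Rearranging for μ₀: μ₀ = (μ_n·τ_n − τ_data·x̄)/τ₀ = (6.1130·0.868264 − 0.842491·6.3) / 0.025773 = 0.000005/0.025773 ≈ 0.0.

μ₀ = 0.0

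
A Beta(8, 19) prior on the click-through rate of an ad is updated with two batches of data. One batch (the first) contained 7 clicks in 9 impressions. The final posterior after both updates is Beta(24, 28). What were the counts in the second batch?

Because Beta–binomial updating is additive in the counts, the combined data contributed (α_post−α_prior, β_post−β_prior) successes and failures.
Total across both batches: 24−8=16 clicks, 28−19=9 non-clicks.
Subtract the first batch: 16−7=9 clicks and 9−2=7 non-clicks.

9 clicks and 7 non-clicks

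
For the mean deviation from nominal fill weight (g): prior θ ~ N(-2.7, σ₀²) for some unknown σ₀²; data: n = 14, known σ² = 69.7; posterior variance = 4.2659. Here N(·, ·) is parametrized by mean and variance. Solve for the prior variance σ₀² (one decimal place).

For the Normal–Normal model with known σ², precisions add: τ_n = τ₀ + n/σ².
So 1/σ₀² = 1/4.2659 − 14/69.7 = 0.234417 − 0.200861 = 0.033556.
Hence σ₀² = 1/0.033556 ≈ 29.8.

σ₀² = 29.8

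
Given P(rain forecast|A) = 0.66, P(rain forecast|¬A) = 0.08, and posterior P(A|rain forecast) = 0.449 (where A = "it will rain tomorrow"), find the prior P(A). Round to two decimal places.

Bayes' rule in odds form gives O(A|E) = O(A)·[P(E|A)/P(E|¬A)], hence O(A) = O(A|E)/LR.
Posterior odds = 0.449/(1−0.449) = 0.8149. LR = 0.66/0.08 = 8.2500.
Prior odds = 0.8149/8.2500 = 0.0988, so P(A) = 0.0988/(1+0.0988) ≈ 0.09.

P(A) = 0.09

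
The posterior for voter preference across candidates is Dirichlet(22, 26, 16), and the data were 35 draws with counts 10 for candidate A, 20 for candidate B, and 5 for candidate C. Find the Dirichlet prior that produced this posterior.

Dirichlet(12, 6, 11)

For a Dirichlet(α) prior with multinomial counts c, the posterior is Dirichlet(α + c) componentwise.
Subtract each count from the matching posterior parameter: 22−10=12, 26−20=6, 16−5=11.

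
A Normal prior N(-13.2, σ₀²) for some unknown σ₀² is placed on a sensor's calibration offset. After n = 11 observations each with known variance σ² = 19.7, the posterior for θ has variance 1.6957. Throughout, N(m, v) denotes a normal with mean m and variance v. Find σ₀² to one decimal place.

σ₀² = 31.9

Posterior precision equals prior precision plus data precision: 1/σ_n² = 1/σ₀² + n/σ².
So 1/σ₀² = 1/1.6957 − 11/19.7 = 0.589727 − 0.558376 = 0.031351.
Hence σ₀² = 1/0.031351 ≈ 31.9.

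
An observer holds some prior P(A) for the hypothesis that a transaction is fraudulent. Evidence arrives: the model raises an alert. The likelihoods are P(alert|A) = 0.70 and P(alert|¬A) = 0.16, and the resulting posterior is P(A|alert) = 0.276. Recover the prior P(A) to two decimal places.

P(A) = 0.08

Bayes' rule in odds form gives O(A|E) = O(A)·[P(E|A)/P(E|¬A)], hence O(A) = O(A|E)/LR.
Posterior odds = 0.276/(1−0.276) = 0.3812. LR = 0.70/0.16 = 4.3750.
Prior odds = 0.3812/4.3750 = 0.0871, so P(A) = 0.0871/(1+0.0871) ≈ 0.08.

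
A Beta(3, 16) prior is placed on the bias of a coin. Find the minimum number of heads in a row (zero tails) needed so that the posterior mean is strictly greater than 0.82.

k = 70

After k heads and 0 tails the posterior is Beta(3+k, 16), with mean (3+k)/(3+16+k).
Set (3+k)/(19+k) > 0.82 and solve: k > (0.82·19 − 3)/(1 − 0.82) = 69.889.
The smallest integer exceeding 69.889 is 70, and checking k=70: (73)/(89) = 0.8202 > 0.82.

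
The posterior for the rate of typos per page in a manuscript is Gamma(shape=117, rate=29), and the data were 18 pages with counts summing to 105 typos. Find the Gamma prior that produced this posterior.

Gamma–Poisson conjugacy: posterior shape = α + Σxᵢ, posterior rate = β + n.
So α = 117 − 105 = 12 and β = 29 − 18 = 11.

Gamma(shape=12, rate=11)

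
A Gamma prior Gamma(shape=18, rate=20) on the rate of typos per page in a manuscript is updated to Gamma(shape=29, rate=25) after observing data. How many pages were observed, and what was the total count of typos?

n = 5 pages with total 11 typos

A Gamma(α, β) prior (rate parametrization) on a Poisson rate with n observations summing to S gives posterior Gamma(α+S, β+n).
Matching: Σxᵢ = 29 − 18 = 11 and n = 25 − 20 = 5.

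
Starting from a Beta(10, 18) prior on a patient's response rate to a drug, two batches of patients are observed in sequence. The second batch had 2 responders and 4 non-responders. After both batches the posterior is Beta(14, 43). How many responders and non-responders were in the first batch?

2 responders and 21 non-responders

Sequential conjugate updates are equivalent to a single update on the pooled data, so total successes = posterior α − prior α and total failures = posterior β − prior β.
Total across both batches: 14−10=4 responders, 43−18=25 non-responders.
Subtract the second batch: 4−2=2 responders and 25−4=21 non-responders.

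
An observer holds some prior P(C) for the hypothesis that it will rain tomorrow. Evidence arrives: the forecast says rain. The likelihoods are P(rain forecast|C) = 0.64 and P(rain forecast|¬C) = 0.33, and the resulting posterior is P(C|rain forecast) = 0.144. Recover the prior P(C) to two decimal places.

In odds form, posterior odds = prior odds × likelihood ratio, so prior odds = posterior odds ÷ LR.
Posterior odds = 0.144/(1−0.144) = 0.1682. LR = 0.64/0.33 = 1.9394.
Prior odds = 0.1682/1.9394 = 0.0867, so P(C) = 0.0867/(1+0.0867) ≈ 0.08.

P(C) = 0.08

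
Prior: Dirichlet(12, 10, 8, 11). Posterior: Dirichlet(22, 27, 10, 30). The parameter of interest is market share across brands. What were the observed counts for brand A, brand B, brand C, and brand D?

For a Dirichlet(α) prior with multinomial counts c, the posterior is Dirichlet(α + c) componentwise.
Counts are posterior − prior componentwise: 22−12=10, 27−10=17, 10−8=2, 30−11=19.

counts (10, 17, 2, 19)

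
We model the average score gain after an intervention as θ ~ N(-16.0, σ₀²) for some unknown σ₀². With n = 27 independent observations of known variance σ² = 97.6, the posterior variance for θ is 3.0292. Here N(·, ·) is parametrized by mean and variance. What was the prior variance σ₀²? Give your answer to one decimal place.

For the Normal–Normal model with known σ², precisions add: τ_n = τ₀ + n/σ².
So 1/σ₀² = 1/3.0292 − 27/97.6 = 0.330120 − 0.276639 = 0.053481.
Hence σ₀² = 1/0.053481 ≈ 18.7.

σ₀² = 18.7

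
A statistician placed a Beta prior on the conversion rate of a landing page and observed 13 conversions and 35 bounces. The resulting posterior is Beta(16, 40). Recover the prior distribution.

A Beta(a, b) prior with s successes and f failures in binomial data gives a Beta(a+s, b+f) posterior.
Subtract the data counts: 16−13=3, 40−35=5.

Beta(3, 5)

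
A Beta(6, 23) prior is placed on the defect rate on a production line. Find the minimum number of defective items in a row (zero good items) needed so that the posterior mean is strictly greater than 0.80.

k = 87

After k defective items and 0 good items the posterior is Beta(6+k, 23), with mean (6+k)/(6+23+k).
Set (6+k)/(29+k) > 0.80 and solve: k > (0.80·29 − 6)/(1 − 0.80) = 86.000.
The smallest integer exceeding 86.000 is 87, and checking k=87: (93)/(116) = 0.8017 > 0.80.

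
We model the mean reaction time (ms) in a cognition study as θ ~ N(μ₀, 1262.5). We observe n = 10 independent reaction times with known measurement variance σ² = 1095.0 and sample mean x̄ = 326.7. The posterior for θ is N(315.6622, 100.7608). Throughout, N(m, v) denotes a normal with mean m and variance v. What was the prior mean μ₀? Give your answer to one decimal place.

μ₀ = 188.4

The posterior mean is a precision-weighted average: μ_n = (τ₀μ₀ + τ_data·x̄)/(τ₀+τ_data), with τ₀=1/σ₀² and τ_data=n/σ².
Here τ₀ = 1/1262.5 = 0.000792 and τ_data = 10/1095.0 = 0.009132, so τ_n = 0.009924.
Rearranging for μ₀: μ₀ = (μ_n·τ_n − τ_data·x̄)/τ₀ = (315.6622·0.009924 − 0.009132·326.7) / 0.000792 = 0.149207/0.000792 ≈ 188.4.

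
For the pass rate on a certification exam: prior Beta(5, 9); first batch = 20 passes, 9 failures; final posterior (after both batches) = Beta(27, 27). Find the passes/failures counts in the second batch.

Sequential conjugate updates are equivalent to a single update on the pooled data, so total successes = posterior α − prior α and total failures = posterior β − prior β.
Total across both batches: 27−5=22 passes, 27−9=18 failures.
Subtract the first batch: 22−20=2 passes and 18−9=9 failures.

2 passes and 9 failures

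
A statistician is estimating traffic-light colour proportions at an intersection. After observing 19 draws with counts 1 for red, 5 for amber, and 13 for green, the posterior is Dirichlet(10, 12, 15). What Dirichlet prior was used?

Dirichlet(9, 7, 2)

For a Dirichlet(α) prior with multinomial counts c, the posterior is Dirichlet(α + c) componentwise.
Subtract each count from the matching posterior parameter: 10−1=9, 12−5=7, 15−13=2.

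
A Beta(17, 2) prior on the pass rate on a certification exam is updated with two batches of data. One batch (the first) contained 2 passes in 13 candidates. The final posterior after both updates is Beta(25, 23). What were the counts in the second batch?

6 passes and 10 failures

Sequential conjugate updates are equivalent to a single update on the pooled data, so total successes = posterior α − prior α and total failures = posterior β − prior β.
Total across both batches: 25−17=8 passes, 23−2=21 failures.
Subtract the first batch: 8−2=6 passes and 21−11=10 failures.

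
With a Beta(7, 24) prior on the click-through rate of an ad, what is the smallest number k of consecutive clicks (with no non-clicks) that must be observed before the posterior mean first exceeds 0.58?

After k clicks and 0 non-clicks the posterior is Beta(7+k, 24), with mean (7+k)/(7+24+k).
Set (7+k)/(31+k) > 0.58 and solve: k > (0.58·31 − 7)/(1 − 0.58) = 26.143.
The smallest integer exceeding 26.143 is 27, and checking k=27: (34)/(58) = 0.5862 > 0.58.

k = 27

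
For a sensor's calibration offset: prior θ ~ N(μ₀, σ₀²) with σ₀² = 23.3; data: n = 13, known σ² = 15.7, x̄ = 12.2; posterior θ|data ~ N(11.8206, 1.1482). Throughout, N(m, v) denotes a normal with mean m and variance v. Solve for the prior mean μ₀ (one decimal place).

With known observation variance, the Normal–Normal posterior has precision τ_n = τ₀ + n/σ² and mean μ_n = (τ₀μ₀ + (n/σ²)x̄)/τ_n.
Here τ₀ = 1/23.3 = 0.042918 and τ_data = 13/15.7 = 0.828025, so τ_n = 0.870943.
Rearranging for μ₀: μ₀ = (μ_n·τ_n − τ_data·x̄)/τ₀ = (11.8206·0.870943 − 0.828025·12.2) / 0.042918 = 0.193164/0.042918 ≈ 4.5.

μ₀ = 4.5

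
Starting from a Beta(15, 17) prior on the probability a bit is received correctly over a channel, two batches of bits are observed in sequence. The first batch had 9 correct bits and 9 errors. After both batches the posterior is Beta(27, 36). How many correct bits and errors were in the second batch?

Because Beta–binomial updating is additive in the counts, the combined data contributed (α_post−α_prior, β_post−β_prior) successes and failures.
Total across both batches: 27−15=12 correct bits, 36−17=19 errors.
Subtract the first batch: 12−9=3 correct bits and 19−9=10 errors.

3 correct bits and 10 errors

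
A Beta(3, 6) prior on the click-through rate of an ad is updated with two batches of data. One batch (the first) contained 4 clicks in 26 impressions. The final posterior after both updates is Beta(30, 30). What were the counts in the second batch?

Sequential conjugate updates are equivalent to a single update on the pooled data, so total successes = posterior α − prior α and total failures = posterior β − prior β.
Total across both batches: 30−3=27 clicks, 30−6=24 non-clicks.
Subtract the first batch: 27−4=23 clicks and 24−22=2 non-clicks.

23 clicks and 2 non-clicks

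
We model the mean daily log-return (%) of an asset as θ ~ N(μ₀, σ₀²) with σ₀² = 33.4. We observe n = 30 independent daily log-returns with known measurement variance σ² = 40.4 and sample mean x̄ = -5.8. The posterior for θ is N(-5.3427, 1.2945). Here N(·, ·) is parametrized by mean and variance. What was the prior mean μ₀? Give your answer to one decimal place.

With known observation variance, the Normal–Normal posterior has precision τ_n = τ₀ + n/σ² and mean μ_n = (τ₀μ₀ + (n/σ²)x̄)/τ_n.
Here τ₀ = 1/33.4 = 0.029940 and τ_data = 30/40.4 = 0.742574, so τ_n = 0.772514.
Rearranging for μ₀: μ₀ = (μ_n·τ_n − τ_data·x̄)/τ₀ = (-5.3427·0.772514 − 0.742574·-5.8) / 0.029940 = 0.179619/0.029940 ≈ 6.0.

μ₀ = 6.0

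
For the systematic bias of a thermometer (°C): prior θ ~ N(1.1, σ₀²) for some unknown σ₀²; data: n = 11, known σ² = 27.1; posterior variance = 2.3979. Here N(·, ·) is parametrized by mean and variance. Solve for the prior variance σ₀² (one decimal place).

σ₀² = 89.9

For the Normal–Normal model with known σ², precisions add: τ_n = τ₀ + n/σ².
So 1/σ₀² = 1/2.3979 − 11/27.1 = 0.417032 − 0.405904 = 0.011128.
Hence σ₀² = 1/0.011128 ≈ 89.9.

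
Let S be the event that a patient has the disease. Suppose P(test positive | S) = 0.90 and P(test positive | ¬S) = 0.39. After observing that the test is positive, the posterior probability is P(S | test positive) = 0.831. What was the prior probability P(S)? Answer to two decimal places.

P(S) = 0.68

In odds form, posterior odds = prior odds × likelihood ratio, so prior odds = posterior odds ÷ LR.
Posterior odds = 0.831/(1−0.831) = 4.9172. LR = 0.90/0.39 = 2.3077.
Prior odds = 4.9172/2.3077 = 2.1308, so P(S) = 2.1308/(1+2.1308) ≈ 0.68.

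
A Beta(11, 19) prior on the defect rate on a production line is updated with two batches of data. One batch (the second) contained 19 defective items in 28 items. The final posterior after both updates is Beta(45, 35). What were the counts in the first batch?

15 defective items and 7 good items

Because Beta–binomial updating is additive in the counts, the combined data contributed (α_post−α_prior, β_post−β_prior) successes and failures.
Total across both batches: 45−11=34 defective items, 35−19=16 good items.
Subtract the second batch: 34−19=15 defective items and 16−9=7 good items.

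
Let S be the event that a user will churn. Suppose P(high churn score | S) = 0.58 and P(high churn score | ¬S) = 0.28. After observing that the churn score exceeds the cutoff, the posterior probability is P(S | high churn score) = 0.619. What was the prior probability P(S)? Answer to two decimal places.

P(S) = 0.44

Bayes' rule in odds form gives O(S|E) = O(S)·[P(E|S)/P(E|¬S)], hence O(S) = O(S|E)/LR.
Posterior odds = 0.619/(1−0.619) = 1.6247. LR = 0.58/0.28 = 2.0714.
Prior odds = 1.6247/2.0714 = 0.7843, so P(S) = 0.7843/(1+0.7843) ≈ 0.44.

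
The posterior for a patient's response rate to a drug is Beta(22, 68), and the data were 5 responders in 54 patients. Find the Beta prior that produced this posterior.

Under Beta–binomial conjugacy the posterior parameters are (α+s, β+f).
Subtract the data counts: 22−5=17, 68−49=19.

Beta(17, 19)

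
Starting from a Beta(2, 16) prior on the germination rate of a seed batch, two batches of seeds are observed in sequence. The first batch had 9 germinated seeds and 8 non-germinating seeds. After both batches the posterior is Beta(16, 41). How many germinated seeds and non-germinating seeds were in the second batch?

5 germinated seeds and 17 non-germinating seeds

Sequential conjugate updates are equivalent to a single update on the pooled data, so total successes = posterior α − prior α and total failures = posterior β − prior β.
Total across both batches: 16−2=14 germinated seeds, 41−16=25 non-germinating seeds.
Subtract the first batch: 14−9=5 germinated seeds and 25−8=17 non-germinating seeds.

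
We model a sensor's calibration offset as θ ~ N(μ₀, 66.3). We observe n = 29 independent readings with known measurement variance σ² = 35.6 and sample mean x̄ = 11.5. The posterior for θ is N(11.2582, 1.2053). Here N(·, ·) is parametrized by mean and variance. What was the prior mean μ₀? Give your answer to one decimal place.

With known observation variance, the Normal–Normal posterior has precision τ_n = τ₀ + n/σ² and mean μ_n = (τ₀μ₀ + (n/σ²)x̄)/τ_n.
Here τ₀ = 1/66.3 = 0.015083 and τ_data = 29/35.6 = 0.814607, so τ_n = 0.829690.
Rearranging for μ₀: μ₀ = (μ_n·τ_n − τ_data·x̄)/τ₀ = (11.2582·0.829690 − 0.814607·11.5) / 0.015083 = -0.027165/0.015083 ≈ -1.8.

μ₀ = -1.8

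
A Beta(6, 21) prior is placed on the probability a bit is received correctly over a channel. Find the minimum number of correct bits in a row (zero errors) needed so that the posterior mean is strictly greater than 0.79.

k = 74

After k correct bits and 0 errors the posterior is Beta(6+k, 21), with mean (6+k)/(6+21+k).
Set (6+k)/(27+k) > 0.79 and solve: k > (0.79·27 − 6)/(1 − 0.79) = 73.000.
The smallest integer exceeding 73.000 is 74.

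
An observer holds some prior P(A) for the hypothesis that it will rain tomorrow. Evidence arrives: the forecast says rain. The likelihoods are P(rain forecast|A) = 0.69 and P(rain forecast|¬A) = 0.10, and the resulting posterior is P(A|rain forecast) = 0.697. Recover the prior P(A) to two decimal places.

Bayes' rule in odds form gives O(A|E) = O(A)·[P(E|A)/P(E|¬A)], hence O(A) = O(A|E)/LR.
Posterior odds = 0.697/(1−0.697) = 2.3003. LR = 0.69/0.10 = 6.9000.
Prior odds = 2.3003/6.9000 = 0.3334, so P(A) = 0.3334/(1+0.3334) ≈ 0.25.

P(A) = 0.25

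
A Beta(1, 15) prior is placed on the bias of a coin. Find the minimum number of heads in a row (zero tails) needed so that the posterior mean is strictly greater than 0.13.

k = 2

After k heads and 0 tails the posterior is Beta(1+k, 15), with mean (1+k)/(1+15+k).
Set (1+k)/(16+k) > 0.13 and solve: k > (0.13·16 − 1)/(1 − 0.13) = 1.241.
The smallest integer exceeding 1.241 is 2, and checking k=2: (3)/(18) = 0.1667 > 0.13.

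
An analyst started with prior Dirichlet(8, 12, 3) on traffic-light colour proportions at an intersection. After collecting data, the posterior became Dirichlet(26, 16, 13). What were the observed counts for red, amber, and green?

counts (18, 4, 10)

For a Dirichlet(α) prior with multinomial counts c, the posterior is Dirichlet(α + c) componentwise.
Counts are posterior − prior componentwise: 26−8=18, 16−12=4, 13−3=10.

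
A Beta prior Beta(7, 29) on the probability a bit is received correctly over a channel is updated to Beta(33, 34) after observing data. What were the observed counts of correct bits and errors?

26 correct bits and 5 errors

Beta is conjugate to the binomial likelihood: posterior = Beta(α+s, β+f).
Match parameters: s=33−7=26, f=34−29=5.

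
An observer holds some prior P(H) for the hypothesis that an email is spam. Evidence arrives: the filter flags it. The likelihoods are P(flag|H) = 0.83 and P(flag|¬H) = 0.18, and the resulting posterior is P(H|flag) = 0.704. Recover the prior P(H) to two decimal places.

P(H) = 0.34

In odds form, posterior odds = prior odds × likelihood ratio, so prior odds = posterior odds ÷ LR.
Posterior odds = 0.704/(1−0.704) = 2.3784. LR = 0.83/0.18 = 4.6111.
Prior odds = 2.3784/4.6111 = 0.5158, so P(H) = 0.5158/(1+0.5158) ≈ 0.34.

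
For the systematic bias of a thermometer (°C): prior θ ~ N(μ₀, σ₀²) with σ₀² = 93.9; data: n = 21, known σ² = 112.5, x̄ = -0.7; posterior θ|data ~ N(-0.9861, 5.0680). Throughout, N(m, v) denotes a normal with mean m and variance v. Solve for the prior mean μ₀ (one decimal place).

The posterior mean is a precision-weighted average: μ_n = (τ₀μ₀ + τ_data·x̄)/(τ₀+τ_data), with τ₀=1/σ₀² and τ_data=n/σ².
Here τ₀ = 1/93.9 = 0.010650 and τ_data = 21/112.5 = 0.186667, so τ_n = 0.197317.
Rearranging for μ₀: μ₀ = (μ_n·τ_n − τ_data·x̄)/τ₀ = (-0.9861·0.197317 − 0.186667·-0.7) / 0.010650 = -0.063907/0.010650 ≈ -6.0.

μ₀ = -6.0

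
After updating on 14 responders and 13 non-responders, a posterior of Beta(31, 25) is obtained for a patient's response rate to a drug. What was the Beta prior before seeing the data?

A Beta(α, β) prior with s successes and f failures in binomial data gives a Beta(α+s, β+f) posterior.
Subtract the data counts: 31−14=17, 25−13=12.

Beta(17, 12)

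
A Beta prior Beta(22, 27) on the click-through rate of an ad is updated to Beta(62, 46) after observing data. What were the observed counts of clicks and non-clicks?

A Beta(a, b) prior with s successes and f failures in binomial data gives a Beta(a+s, b+f) posterior.
Match parameters: s=62−22=40, f=46−27=19.

40 clicks and 19 non-clicks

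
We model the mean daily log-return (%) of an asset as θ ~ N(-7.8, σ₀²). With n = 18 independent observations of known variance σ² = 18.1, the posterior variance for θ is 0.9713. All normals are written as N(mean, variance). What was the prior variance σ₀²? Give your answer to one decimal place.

For the Normal–Normal model with known σ², precisions add: τ_n = τ₀ + n/σ².
So 1/σ₀² = 1/0.9713 − 18/18.1 = 1.029548 − 0.994475 = 0.035073.
Hence σ₀² = 1/0.035073 ≈ 28.5.

σ₀² = 28.5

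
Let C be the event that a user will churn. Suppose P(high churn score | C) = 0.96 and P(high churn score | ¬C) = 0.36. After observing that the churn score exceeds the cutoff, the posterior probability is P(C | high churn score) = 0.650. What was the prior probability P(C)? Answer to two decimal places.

P(C) = 0.41

In odds form, posterior odds = prior odds × likelihood ratio, so prior odds = posterior odds ÷ LR.
Posterior odds = 0.650/(1−0.650) = 1.8571. LR = 0.96/0.36 = 2.6667.
Prior odds = 1.8571/2.6667 = 0.6964, so P(C) = 0.6964/(1+0.6964) ≈ 0.41.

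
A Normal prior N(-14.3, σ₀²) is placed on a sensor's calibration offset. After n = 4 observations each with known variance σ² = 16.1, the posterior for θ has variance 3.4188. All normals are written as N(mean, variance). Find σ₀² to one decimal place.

σ₀² = 22.7

Posterior precision equals prior precision plus data precision: 1/σ_n² = 1/σ₀² + n/σ².
So 1/σ₀² = 1/3.4188 − 4/16.1 = 0.292500 − 0.248447 = 0.044053.
Hence σ₀² = 1/0.044053 ≈ 22.7.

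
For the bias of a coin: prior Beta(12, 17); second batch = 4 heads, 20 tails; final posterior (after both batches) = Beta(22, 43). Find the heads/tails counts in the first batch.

Because Beta–binomial updating is additive in the counts, the combined data contributed (α_post−α_prior, β_post−β_prior) successes and failures.
Total across both batches: 22−12=10 heads, 43−17=26 tails.
Subtract the second batch: 10−4=6 heads and 26−20=6 tails.

6 heads and 6 tails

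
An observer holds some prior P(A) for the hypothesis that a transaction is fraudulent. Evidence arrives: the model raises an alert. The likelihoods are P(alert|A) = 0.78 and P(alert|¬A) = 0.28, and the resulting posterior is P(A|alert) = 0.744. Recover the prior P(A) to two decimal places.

P(A) = 0.51

In odds form, posterior odds = prior odds × likelihood ratio, so prior odds = posterior odds ÷ LR.
Posterior odds = 0.744/(1−0.744) = 2.9062. LR = 0.78/0.28 = 2.7857.
Prior odds = 2.9062/2.7857 = 1.0433, so P(A) = 1.0433/(1+1.0433) ≈ 0.51.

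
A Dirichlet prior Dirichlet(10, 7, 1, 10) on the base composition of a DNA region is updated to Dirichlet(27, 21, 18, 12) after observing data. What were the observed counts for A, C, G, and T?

counts (17, 14, 17, 2)

For a Dirichlet(α) prior with multinomial counts c, the posterior is Dirichlet(α + c) componentwise.
Counts are posterior − prior componentwise: 27−10=17, 21−7=14, 18−1=17, 12−10=2.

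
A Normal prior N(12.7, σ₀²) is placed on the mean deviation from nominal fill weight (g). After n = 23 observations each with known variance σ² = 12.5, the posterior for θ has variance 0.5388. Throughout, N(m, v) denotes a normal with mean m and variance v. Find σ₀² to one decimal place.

For the Normal–Normal model with known σ², precisions add: τ_n = τ₀ + n/σ².
So 1/σ₀² = 1/0.5388 − 23/12.5 = 1.855976 − 1.840000 = 0.015976.
Hence σ₀² = 1/0.015976 ≈ 62.6.

σ₀² = 62.6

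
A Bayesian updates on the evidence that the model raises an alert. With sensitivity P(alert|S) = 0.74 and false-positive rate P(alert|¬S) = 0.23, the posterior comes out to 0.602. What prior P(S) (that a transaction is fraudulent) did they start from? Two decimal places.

In odds form, posterior odds = prior odds × likelihood ratio, so prior odds = posterior odds ÷ LR.
Posterior odds = 0.602/(1−0.602) = 1.5126. LR = 0.74/0.23 = 3.2174.
Prior odds = 1.5126/3.2174 = 0.4701, so P(S) = 0.4701/(1+0.4701) ≈ 0.32.

P(S) = 0.32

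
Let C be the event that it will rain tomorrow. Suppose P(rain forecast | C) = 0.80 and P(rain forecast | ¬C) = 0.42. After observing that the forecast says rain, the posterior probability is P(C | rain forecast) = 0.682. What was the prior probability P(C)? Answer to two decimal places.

In odds form, posterior odds = prior odds × likelihood ratio, so prior odds = posterior odds ÷ LR.
Posterior odds = 0.682/(1−0.682) = 2.1447. LR = 0.80/0.42 = 1.9048.
Prior odds = 2.1447/1.9048 = 1.1259, so P(C) = 1.1259/(1+1.1259) ≈ 0.53.

P(C) = 0.53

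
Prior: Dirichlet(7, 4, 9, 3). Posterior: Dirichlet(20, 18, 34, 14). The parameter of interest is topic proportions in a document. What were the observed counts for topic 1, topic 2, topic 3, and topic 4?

For a Dirichlet(α) prior with multinomial counts c, the posterior is Dirichlet(α + c) componentwise.
Counts are posterior − prior componentwise: 20−7=13, 18−4=14, 34−9=25, 14−3=11.

counts (13, 14, 25, 11)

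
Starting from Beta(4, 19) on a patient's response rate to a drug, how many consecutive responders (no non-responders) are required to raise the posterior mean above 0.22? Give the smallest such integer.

After k responders and 0 non-responders the posterior is Beta(4+k, 19), with mean (4+k)/(4+19+k).
Set (4+k)/(23+k) > 0.22 and solve: k > (0.22·23 − 4)/(1 − 0.22) = 1.359.
The smallest integer exceeding 1.359 is 2.

k = 2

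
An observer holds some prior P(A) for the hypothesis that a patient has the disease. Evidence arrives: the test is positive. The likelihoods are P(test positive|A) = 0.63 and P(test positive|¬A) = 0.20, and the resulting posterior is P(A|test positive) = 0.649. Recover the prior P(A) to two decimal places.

In odds form, posterior odds = prior odds × likelihood ratio, so prior odds = posterior odds ÷ LR.
Posterior odds = 0.649/(1−0.649) = 1.8490. LR = 0.63/0.20 = 3.1500.
Prior odds = 1.8490/3.1500 = 0.5870, so P(A) = 0.5870/(1+0.5870) ≈ 0.37.

P(A) = 0.37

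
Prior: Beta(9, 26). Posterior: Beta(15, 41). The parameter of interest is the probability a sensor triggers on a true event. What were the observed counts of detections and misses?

Beta is conjugate to the binomial likelihood: posterior = Beta(α+s, β+f).
Match parameters: s=15−9=6, f=41−26=15.

6 detections and 15 misses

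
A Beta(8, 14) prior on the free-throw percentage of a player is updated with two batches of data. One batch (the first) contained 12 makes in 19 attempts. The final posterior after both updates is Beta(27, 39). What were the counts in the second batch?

7 makes and 18 misses

Because Beta–binomial updating is additive in the counts, the combined data contributed (α_post−α_prior, β_post−β_prior) successes and failures.
Total across both batches: 27−8=19 makes, 39−14=25 misses.
Subtract the first batch: 19−12=7 makes and 25−7=18 misses.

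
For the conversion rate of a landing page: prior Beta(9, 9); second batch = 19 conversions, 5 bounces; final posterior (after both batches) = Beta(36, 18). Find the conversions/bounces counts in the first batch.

Sequential conjugate updates are equivalent to a single update on the pooled data, so total successes = posterior α − prior α and total failures = posterior β − prior β.
Total across both batches: 36−9=27 conversions, 18−9=9 bounces.
Subtract the second batch: 27−19=8 conversions and 9−5=4 bounces.

8 conversions and 4 bounces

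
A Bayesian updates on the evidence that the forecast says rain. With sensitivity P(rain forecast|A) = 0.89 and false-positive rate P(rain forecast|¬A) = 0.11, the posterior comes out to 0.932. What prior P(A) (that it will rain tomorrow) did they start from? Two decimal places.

In odds form, posterior odds = prior odds × likelihood ratio, so prior odds = posterior odds ÷ LR.
Posterior odds = 0.932/(1−0.932) = 13.7059. LR = 0.89/0.11 = 8.0909.
Prior odds = 13.7059/8.0909 = 1.6940, so P(A) = 1.6940/(1+1.6940) ≈ 0.63.

P(A) = 0.63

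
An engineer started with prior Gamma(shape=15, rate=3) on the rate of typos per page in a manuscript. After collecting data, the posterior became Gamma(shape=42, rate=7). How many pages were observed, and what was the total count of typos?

A Gamma(α, β) prior (rate parametrization) on a Poisson rate with n observations summing to S gives posterior Gamma(α+S, β+n).
Matching: Σxᵢ = 42 − 15 = 27 and n = 7 − 3 = 4.

n = 4 pages with total 27 typos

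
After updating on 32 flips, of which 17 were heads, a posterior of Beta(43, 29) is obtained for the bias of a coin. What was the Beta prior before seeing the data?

Beta(26, 14)

A Beta(α, β) prior with s successes and f failures in binomial data gives a Beta(α+s, β+f) posterior.
Subtract the data counts: 43−17=26, 29−15=14.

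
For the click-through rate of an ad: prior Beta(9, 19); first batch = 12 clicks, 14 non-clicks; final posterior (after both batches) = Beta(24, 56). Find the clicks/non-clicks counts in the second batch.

3 clicks and 23 non-clicks

Sequential conjugate updates are equivalent to a single update on the pooled data, so total successes = posterior α − prior α and total failures = posterior β − prior β.
Total across both batches: 24−9=15 clicks, 56−19=37 non-clicks.
Subtract the first batch: 15−12=3 clicks and 37−14=23 non-clicks.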